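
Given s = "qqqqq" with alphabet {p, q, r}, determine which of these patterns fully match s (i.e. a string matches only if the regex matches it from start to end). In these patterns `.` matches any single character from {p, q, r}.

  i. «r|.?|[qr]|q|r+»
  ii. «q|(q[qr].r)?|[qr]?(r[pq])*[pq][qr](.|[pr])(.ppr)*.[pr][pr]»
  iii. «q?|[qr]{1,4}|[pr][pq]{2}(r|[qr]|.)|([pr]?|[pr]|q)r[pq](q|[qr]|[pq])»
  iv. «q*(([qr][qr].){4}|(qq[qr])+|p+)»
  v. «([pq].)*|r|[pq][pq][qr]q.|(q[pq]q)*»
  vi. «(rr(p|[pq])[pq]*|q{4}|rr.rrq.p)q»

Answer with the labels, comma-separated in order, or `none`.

i → no match
ii → no match
iii → no match
iv → match
v → match
vi → match

iv, v, vi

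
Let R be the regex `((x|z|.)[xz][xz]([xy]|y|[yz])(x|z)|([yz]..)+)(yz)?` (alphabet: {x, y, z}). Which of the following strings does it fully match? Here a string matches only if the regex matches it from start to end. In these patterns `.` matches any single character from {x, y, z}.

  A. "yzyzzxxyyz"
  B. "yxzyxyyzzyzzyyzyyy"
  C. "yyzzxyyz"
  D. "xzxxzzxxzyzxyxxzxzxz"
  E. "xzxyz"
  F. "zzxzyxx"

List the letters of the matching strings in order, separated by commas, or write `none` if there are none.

A → no match
B → match
C → match
D → no match
E → match
F → no match

B, C, E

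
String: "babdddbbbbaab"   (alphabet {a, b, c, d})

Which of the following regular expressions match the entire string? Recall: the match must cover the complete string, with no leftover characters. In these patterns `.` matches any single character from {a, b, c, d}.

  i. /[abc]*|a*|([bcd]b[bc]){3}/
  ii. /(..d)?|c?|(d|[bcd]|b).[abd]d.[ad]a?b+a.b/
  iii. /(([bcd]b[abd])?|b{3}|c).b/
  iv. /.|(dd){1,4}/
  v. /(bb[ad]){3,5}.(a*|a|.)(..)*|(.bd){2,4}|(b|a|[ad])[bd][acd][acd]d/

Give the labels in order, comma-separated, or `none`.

i → no match
ii → match
iii → no match
iv → no match
v → no match

ii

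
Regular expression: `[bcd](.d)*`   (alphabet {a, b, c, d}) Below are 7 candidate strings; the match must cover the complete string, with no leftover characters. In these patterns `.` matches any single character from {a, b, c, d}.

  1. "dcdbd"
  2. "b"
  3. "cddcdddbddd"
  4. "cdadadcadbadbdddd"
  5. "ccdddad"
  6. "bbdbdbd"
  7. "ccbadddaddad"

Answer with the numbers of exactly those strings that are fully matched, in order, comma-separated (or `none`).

1 → match
2 → match
3 → match
4 → no match
5 → match
6 → match
7 → no match

1, 2, 3, 5, 6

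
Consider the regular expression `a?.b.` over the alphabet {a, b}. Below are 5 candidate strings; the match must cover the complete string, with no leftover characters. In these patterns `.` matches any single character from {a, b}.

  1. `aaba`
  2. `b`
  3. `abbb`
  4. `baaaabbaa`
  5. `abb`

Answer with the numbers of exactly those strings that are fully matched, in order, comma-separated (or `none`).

1. `aaba` → match
2. `b` → no match
3. `abbb` → match
4. `baaaabbaa` → no match
5. `abb` → match

1, 3, 5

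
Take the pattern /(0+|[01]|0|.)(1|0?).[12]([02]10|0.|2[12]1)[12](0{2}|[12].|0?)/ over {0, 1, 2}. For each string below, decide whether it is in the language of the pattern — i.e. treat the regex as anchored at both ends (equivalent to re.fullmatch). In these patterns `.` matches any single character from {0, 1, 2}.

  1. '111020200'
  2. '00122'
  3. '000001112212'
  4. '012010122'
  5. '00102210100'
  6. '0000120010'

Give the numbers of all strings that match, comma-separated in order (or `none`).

3, 4, 5, 6

1 → no match
2 → no match
3 → match
4 → match
5 → match
6 → match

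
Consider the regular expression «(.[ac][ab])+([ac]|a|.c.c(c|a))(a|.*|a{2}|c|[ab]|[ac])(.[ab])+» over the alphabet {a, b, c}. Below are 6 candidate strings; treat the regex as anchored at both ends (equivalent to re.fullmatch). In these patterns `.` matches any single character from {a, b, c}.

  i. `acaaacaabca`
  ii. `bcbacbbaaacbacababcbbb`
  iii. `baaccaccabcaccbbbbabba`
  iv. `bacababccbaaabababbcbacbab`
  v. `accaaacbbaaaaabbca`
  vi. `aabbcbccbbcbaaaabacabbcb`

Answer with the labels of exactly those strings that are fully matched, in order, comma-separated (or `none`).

i, ii, iii, vi

i. `acaaacaabca` → match
ii → match
iii → match
iv → no match
v → no match
vi → match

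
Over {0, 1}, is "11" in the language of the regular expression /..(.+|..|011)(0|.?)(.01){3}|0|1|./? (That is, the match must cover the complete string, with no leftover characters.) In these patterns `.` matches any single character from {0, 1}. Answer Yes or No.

No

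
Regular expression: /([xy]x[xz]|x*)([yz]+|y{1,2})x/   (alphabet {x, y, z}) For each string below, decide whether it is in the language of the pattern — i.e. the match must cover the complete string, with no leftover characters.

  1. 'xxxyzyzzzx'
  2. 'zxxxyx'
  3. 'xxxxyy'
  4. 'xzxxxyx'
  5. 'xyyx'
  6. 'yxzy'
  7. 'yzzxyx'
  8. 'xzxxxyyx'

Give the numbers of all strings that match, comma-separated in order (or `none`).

1 → match
2 → no match
3 → no match — must end with 'x'
4 → no match
5 → match
6 → no match — must end with 'x'
7 → no match
8 → no match

1, 5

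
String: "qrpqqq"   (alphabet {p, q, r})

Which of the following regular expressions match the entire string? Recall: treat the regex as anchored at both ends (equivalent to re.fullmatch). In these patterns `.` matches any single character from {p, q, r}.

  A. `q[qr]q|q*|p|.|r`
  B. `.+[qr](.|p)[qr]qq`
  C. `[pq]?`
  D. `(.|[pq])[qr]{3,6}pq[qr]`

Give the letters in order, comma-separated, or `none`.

B

A → no match
B → match
C → no match
D → no match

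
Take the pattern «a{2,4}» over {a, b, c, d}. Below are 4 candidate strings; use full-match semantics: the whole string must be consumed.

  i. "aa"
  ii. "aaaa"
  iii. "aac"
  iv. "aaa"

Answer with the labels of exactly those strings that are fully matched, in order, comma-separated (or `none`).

i, ii, iv

i → match
ii → match
iii → no match — must end with "a"
iv → match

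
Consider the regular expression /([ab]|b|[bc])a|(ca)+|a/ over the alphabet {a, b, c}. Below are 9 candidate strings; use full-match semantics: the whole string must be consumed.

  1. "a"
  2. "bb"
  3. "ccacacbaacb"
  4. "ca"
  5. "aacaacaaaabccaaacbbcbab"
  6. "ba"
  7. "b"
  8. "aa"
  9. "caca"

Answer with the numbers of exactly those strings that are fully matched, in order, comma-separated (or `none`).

1 → match
2 → no match
3 → no match
4 → match
5 → no match
6 → match
7 → no match
8 → match
9 → match

1, 4, 6, 8, 9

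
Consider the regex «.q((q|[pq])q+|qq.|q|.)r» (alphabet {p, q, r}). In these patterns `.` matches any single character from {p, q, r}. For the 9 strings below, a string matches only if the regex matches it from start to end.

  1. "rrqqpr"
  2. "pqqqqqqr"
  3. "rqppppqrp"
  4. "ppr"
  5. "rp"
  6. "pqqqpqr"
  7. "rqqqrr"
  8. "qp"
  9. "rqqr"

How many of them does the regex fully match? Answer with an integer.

3

1. "rrqqpr" → no match
2. "pqqqqqqr" → match
3. "rqppppqrp" → no match — must end with "r"
4. "ppr" → no match
5. "rp" → no match — must end with "r"
6. "pqqqpqr" → no match
7. "rqqqrr" → match
8. "qp" → no match — must end with "r"
9. "rqqr" → match
Total matched: 3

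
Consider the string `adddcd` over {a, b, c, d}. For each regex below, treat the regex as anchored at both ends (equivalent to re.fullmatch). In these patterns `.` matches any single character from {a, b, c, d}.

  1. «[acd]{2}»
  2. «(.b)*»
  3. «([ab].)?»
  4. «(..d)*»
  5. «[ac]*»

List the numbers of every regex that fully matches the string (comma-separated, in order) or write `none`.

4

1 → no match
2 → no match
3 → no match
4 → match
5 → no match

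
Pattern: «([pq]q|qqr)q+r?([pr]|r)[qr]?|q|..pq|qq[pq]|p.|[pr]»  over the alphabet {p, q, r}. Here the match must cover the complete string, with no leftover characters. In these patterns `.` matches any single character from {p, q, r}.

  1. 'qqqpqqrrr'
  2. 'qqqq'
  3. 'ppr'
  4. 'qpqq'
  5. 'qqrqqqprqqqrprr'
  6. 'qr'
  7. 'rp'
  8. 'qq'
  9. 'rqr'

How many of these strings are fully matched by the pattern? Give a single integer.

0

1. 'qqqpqqrrr' → no match
2. 'qqqq' → no match
3. 'ppr' → no match
4. 'qpqq' → no match
5 → no match
6. 'qr' → no match
7. 'rp' → no match
8. 'qq' → no match
9. 'rqr' → no match
Total matched: 0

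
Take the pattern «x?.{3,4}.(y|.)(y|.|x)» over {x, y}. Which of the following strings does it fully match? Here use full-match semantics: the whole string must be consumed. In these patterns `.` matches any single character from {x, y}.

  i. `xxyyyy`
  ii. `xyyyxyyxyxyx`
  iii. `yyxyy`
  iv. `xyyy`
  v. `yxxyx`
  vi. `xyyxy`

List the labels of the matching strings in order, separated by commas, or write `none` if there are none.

i → match
ii → no match
iii → no match
iv → no match
v → no match
vi → no match

i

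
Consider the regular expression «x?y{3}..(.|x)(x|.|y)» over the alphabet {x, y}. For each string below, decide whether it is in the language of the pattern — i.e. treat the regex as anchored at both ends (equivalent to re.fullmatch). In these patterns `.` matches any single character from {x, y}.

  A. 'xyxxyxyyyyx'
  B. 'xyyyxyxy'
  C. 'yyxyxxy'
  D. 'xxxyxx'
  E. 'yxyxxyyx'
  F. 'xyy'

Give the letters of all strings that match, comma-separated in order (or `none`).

A. 'xyxxyxyyyyx' → no match
B. 'xyyyxyxy' → match
C. 'yyxyxxy' → no match
D. 'xxxyxx' → no match
E. 'yxyxxyyx' → no match
F. 'xyy' → no match

B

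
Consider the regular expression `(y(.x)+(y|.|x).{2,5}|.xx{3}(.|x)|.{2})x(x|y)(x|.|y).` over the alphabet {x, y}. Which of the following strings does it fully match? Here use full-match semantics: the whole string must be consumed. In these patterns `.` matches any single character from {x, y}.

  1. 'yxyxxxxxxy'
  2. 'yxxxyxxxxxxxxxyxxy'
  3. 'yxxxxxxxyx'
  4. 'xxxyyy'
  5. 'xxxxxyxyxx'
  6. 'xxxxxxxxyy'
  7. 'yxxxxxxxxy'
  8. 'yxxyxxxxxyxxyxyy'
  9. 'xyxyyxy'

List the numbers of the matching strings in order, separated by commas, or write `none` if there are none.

1 → no match
2 → no match
3 → match
4 → match
5 → match
6 → match
7 → match
8 → no match
9 → no match

3, 4, 5, 6, 7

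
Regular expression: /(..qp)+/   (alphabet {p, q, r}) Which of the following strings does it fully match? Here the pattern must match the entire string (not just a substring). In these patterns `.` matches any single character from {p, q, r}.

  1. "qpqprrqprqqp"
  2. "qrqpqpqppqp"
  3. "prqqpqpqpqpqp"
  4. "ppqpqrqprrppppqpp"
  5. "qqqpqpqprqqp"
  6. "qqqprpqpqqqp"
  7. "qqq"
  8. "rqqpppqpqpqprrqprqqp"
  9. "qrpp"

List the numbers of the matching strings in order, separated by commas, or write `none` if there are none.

1 → match
2 → no match
3 → no match
4 → no match — must end with "qp"
5 → match
6 → match
7 → no match — must end with "qp"
8 → match
9 → no match — must end with "qp"

1, 5, 6, 8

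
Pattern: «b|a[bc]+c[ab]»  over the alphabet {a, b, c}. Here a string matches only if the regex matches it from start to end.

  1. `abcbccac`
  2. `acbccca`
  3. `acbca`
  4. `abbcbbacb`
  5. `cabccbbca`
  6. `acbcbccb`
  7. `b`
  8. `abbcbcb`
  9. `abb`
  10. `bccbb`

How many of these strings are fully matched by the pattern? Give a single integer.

1 → no match
2 → match
3 → match
4 → no match
5 → no match
6 → match
7 → match
8 → match
9 → no match
10 → no match
Total matched: 5

5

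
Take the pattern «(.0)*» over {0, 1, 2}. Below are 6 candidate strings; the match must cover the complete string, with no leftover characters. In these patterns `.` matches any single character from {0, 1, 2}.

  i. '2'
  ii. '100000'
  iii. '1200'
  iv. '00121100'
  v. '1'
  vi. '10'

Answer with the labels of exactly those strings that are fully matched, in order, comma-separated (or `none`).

i → no match
ii → match
iii → no match
iv → no match
v → no match
vi → match

ii, vi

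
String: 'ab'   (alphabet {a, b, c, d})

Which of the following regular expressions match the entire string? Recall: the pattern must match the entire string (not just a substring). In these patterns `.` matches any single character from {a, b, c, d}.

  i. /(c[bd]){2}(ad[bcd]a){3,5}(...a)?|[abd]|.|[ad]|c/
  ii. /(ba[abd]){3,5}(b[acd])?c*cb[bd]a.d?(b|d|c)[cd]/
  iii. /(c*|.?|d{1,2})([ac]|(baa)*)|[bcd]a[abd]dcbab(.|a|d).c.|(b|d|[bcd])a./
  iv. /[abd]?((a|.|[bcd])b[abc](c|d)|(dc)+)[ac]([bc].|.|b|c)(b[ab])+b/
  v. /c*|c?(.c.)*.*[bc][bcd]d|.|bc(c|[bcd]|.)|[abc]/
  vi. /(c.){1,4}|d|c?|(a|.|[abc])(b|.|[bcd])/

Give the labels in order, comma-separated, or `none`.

vi

i → no match
ii → no match — must start with 'ba'
iii → no match
iv → no match
v → no match
vi → match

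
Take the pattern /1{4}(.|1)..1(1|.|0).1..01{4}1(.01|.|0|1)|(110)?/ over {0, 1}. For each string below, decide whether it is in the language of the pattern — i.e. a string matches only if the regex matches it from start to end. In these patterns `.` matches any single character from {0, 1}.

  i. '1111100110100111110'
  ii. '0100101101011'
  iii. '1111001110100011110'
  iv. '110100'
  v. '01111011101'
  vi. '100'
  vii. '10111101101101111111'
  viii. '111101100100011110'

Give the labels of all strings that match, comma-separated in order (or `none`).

none

i → no match
ii → no match
iii → no match
iv → no match
v → no match
vi → no match
vii → no match
viii → no match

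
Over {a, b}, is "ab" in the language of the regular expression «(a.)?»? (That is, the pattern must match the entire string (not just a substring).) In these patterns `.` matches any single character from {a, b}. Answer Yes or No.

Yes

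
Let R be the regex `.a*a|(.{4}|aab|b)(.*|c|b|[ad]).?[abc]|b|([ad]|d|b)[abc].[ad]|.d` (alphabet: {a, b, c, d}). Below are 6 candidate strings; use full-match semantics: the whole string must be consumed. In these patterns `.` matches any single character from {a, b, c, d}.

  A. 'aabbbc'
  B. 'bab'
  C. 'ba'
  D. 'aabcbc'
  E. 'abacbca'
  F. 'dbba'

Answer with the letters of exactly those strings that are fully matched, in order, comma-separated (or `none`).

A → match
B → match
C → match
D → match
E → match
F → match

A, B, C, D, E, F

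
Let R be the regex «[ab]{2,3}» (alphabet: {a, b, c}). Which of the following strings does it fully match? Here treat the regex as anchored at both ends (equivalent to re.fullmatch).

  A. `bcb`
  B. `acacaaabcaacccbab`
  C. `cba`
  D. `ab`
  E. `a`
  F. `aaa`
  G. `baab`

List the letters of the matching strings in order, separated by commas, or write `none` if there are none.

A → no match
B → no match
C → no match
D → match
E → no match
F → match
G → no match

D, F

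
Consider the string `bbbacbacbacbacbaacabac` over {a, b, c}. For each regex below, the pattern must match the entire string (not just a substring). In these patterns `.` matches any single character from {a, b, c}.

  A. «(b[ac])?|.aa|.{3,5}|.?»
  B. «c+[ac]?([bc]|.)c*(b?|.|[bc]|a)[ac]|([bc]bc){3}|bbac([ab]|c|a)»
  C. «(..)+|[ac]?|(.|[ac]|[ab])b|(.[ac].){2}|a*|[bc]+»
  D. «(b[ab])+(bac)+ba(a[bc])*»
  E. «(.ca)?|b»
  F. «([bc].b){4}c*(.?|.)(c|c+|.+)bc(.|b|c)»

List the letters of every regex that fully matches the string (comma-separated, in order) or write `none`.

A → no match
B → no match
C → match
D → match
E → no match
F → no match

C, D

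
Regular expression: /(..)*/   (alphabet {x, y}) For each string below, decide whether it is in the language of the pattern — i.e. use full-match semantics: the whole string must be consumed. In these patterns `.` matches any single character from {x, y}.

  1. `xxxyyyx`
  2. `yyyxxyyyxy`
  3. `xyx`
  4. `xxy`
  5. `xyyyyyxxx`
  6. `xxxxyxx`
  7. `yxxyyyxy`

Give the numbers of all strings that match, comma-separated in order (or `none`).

2, 7

1 → no match
2 → match
3 → no match
4 → no match
5 → no match
6 → no match
7 → match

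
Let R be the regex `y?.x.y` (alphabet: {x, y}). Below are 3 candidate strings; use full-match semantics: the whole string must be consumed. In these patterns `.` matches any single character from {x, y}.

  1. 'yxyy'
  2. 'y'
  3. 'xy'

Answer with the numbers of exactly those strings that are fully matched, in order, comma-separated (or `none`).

1. 'yxyy' → match
2. 'y' → no match
3. 'xy' → no match

1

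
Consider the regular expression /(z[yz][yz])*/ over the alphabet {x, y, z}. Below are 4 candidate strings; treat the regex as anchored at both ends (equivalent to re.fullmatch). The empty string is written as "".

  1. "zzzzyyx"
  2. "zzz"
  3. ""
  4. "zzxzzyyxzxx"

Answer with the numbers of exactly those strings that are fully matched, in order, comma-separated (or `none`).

1 → no match
2 → match
3 → match
4 → no match

2, 3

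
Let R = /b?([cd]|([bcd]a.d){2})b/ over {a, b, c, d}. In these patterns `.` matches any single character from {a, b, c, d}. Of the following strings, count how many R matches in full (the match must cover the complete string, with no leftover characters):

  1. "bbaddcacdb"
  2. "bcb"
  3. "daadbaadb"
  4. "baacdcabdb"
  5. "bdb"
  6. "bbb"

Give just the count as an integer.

1 → match
2 → match
3 → match
4 → no match
5 → match
6 → no match
Total matched: 4

4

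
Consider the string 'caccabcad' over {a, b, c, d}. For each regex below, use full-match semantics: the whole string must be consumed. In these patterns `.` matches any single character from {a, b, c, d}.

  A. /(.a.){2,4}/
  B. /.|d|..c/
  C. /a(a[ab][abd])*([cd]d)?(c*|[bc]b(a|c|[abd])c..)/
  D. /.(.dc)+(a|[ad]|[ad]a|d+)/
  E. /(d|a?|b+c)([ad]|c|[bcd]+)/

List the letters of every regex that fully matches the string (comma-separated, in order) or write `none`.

A → match
B → no match
C → no match — must start with 'a'
D → no match
E → no match

A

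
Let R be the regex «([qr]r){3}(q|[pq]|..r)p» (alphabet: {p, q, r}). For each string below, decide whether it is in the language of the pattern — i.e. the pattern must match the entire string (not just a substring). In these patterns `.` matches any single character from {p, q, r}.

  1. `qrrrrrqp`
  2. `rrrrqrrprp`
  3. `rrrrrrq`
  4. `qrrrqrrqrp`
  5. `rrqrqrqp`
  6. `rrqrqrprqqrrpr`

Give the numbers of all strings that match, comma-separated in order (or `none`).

1 → match
2 → match
3 → no match — must end with `p`
4 → match
5 → match
6 → no match — must end with `p`

1, 2, 4, 5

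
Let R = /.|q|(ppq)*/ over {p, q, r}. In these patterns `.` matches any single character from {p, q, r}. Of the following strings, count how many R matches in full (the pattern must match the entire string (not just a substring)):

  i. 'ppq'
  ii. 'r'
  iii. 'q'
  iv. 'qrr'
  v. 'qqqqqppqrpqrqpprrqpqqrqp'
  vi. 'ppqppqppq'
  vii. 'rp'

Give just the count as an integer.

i → match
ii → match
iii → match
iv → no match
v → no match
vi → match
vii → no match
Total matched: 4

4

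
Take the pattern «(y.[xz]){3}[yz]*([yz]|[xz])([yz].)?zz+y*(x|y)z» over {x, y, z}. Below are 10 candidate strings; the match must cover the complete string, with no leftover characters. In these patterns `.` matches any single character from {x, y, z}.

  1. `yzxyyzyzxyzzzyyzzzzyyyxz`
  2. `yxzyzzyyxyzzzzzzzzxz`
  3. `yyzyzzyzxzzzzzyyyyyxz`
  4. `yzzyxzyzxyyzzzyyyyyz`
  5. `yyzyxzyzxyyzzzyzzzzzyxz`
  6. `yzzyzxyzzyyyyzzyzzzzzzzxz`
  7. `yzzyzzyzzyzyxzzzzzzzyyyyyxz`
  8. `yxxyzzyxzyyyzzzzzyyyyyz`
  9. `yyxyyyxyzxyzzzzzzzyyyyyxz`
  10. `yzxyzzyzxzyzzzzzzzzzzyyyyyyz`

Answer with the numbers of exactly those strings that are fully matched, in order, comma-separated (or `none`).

1, 2, 3, 4, 5, 6, 7, 8, 10

1 → match
2 → match
3 → match
4 → match
5 → match
6 → match
7 → match
8 → match
9 → no match
10 → match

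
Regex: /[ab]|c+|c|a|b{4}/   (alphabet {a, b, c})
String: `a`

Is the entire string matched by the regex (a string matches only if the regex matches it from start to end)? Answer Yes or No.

Yes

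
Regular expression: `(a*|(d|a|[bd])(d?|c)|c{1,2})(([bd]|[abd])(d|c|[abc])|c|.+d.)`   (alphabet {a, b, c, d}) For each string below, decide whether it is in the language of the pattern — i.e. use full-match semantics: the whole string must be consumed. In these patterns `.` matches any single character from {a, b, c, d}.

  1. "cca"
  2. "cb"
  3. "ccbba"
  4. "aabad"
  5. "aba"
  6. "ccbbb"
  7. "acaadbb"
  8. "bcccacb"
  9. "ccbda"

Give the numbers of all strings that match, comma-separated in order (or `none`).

1 → no match
2 → no match
3 → no match
4 → no match
5 → match
6 → no match
7 → no match
8 → no match
9 → match

5, 9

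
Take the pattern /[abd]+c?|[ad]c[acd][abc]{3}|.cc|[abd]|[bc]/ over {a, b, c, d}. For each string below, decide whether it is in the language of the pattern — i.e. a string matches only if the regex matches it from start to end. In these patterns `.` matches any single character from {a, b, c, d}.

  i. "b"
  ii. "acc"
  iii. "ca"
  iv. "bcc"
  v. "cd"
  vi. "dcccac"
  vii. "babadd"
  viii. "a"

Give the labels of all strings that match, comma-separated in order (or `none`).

i, ii, iv, vi, vii, viii

i → match
ii → match
iii → no match
iv → match
v → no match
vi → match
vii → match
viii → match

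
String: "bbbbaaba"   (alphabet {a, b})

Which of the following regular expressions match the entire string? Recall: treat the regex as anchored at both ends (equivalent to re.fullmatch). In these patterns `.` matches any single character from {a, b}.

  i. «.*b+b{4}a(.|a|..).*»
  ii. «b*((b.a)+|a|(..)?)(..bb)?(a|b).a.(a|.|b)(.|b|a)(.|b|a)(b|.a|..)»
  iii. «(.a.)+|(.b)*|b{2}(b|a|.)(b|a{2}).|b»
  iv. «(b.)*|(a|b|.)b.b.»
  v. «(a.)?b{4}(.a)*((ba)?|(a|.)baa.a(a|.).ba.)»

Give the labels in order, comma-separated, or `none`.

i → no match
ii → no match
iii → no match
iv → no match
v → match

v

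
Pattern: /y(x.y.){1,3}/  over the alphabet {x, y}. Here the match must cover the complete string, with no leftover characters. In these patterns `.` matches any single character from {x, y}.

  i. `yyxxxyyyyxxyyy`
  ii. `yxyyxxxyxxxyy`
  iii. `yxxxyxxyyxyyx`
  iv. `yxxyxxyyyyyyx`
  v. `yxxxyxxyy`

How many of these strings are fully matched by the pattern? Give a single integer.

i → no match — must start with `yx`
ii → match
iii → no match
iv → no match
v. `yxxxyxxyy` → no match
Total matched: 1

1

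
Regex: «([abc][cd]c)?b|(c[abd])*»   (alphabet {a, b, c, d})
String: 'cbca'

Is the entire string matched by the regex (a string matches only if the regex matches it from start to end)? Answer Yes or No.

Yes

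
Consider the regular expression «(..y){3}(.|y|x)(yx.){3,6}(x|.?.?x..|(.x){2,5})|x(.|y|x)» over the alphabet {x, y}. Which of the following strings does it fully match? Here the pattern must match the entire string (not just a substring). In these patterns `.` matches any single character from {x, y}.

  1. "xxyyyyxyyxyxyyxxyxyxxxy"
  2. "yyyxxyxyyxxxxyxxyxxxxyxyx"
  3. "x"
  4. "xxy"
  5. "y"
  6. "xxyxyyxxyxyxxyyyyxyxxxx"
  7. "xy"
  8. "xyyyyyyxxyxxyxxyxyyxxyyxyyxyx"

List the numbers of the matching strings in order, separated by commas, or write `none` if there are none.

1 → match
2 → no match
3 → no match
4 → no match
5 → no match
6 → no match
7 → match
8 → no match

1, 7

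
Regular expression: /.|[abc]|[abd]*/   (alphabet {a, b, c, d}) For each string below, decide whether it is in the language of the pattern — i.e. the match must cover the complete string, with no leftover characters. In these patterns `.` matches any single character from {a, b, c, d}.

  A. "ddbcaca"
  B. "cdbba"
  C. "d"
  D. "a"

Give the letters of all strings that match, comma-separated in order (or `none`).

A → no match
B → no match
C → match
D → match

C, D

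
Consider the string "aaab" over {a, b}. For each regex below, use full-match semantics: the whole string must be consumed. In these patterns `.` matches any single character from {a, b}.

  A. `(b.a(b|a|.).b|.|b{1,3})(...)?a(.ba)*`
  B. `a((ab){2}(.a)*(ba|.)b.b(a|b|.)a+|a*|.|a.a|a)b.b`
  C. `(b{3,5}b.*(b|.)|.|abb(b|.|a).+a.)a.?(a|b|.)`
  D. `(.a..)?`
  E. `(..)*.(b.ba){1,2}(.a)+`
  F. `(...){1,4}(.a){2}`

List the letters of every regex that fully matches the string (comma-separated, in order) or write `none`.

A → no match
B → no match
C → match
D → match
E → no match — must end with "a"
F → no match — must end with "a"

C, D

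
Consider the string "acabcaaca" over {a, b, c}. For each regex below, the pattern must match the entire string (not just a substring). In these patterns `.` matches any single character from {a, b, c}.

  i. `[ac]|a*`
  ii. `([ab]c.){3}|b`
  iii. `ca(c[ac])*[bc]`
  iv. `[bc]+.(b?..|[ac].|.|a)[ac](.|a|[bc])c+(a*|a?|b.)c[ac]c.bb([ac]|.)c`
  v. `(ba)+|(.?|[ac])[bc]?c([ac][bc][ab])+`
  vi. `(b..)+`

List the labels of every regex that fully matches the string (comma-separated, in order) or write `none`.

i → no match
ii → match
iii → no match — must start with "ca"
iv → no match — must end with "c"
v → no match
vi → no match — must start with "b"

ii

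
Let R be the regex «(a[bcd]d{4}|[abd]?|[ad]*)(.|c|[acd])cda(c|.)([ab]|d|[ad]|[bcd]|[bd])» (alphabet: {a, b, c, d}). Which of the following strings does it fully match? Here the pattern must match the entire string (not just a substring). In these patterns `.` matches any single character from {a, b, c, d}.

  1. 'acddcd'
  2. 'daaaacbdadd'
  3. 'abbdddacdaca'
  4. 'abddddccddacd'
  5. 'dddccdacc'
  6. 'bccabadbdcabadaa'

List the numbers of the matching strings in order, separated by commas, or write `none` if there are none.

5

1. 'acddcd' → no match
2. 'daaaacbdadd' → no match
3. 'abbdddacdaca' → no match
4 → no match
5. 'dddccdacc' → match
6 → no match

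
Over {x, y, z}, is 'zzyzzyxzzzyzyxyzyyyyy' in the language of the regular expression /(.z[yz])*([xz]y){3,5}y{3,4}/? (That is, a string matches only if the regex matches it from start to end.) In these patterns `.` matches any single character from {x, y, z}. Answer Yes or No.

Yes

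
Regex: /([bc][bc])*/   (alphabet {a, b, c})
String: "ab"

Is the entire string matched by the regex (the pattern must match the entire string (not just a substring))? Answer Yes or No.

No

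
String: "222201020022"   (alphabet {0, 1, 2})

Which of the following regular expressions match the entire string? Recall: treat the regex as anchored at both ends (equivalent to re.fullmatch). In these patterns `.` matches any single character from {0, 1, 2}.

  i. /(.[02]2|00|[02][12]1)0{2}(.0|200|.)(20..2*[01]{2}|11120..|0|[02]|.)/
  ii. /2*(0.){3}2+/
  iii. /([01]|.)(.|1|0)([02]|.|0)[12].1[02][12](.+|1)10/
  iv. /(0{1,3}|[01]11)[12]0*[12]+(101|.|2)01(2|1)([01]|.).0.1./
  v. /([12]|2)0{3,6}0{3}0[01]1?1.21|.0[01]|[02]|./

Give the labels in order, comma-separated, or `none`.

ii

i → no match
ii → match
iii → no match — must end with "10"
iv → no match
v → no match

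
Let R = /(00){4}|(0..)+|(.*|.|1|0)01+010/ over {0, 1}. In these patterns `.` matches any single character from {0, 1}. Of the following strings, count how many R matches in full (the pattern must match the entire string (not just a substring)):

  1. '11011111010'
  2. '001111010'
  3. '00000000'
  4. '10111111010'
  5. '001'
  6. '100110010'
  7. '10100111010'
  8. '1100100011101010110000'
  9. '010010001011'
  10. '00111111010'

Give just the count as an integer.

1 → match
2 → match
3 → match
4 → match
5 → match
6 → no match
7 → match
8 → no match
9 → match
10 → match
Total matched: 8

8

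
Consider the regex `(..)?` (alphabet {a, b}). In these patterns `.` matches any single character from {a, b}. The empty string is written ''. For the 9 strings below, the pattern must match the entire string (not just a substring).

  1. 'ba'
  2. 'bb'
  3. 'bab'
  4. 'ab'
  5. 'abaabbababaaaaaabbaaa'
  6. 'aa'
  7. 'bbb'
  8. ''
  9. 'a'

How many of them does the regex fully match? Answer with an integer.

1 → match
2 → match
3 → no match
4 → match
5 → no match
6 → match
7 → no match
8 → match
9 → no match
Total matched: 5

5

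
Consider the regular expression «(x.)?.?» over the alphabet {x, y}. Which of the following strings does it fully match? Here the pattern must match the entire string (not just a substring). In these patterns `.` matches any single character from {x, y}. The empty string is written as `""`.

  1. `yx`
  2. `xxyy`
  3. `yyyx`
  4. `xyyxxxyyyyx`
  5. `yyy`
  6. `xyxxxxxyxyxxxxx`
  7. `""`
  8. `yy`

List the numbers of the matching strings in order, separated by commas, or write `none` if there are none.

7

1. `yx` → no match
2. `xxyy` → no match
3. `yyyx` → no match
4. `xyyxxxyyyyx` → no match
5. `yyy` → no match
6 → no match
7. `""` → match
8. `yy` → no match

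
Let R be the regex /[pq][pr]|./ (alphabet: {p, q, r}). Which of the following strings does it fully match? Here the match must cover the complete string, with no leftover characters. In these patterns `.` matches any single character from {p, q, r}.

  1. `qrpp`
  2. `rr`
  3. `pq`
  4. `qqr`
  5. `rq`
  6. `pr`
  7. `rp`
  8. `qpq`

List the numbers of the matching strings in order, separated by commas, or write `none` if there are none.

1 → no match
2 → no match
3 → no match
4 → no match
5 → no match
6 → match
7 → no match
8 → no match

6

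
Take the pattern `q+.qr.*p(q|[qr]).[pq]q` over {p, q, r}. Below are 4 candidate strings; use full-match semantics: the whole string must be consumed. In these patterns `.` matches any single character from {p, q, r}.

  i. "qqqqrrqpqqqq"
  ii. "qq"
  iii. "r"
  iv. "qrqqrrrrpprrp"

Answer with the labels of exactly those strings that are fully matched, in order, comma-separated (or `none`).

i

i → match
ii → no match
iii → no match — must start with "q"
iv → no match — must end with "q"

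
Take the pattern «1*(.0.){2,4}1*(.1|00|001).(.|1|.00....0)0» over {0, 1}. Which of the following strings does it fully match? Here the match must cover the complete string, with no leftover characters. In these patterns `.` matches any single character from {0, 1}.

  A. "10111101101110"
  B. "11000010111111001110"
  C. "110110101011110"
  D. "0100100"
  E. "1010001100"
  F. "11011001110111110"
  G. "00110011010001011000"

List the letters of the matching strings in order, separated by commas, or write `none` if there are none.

A → no match
B → no match
C → no match
D. "0100100" → no match
E. "1010001100" → no match
F → no match
G → no match

none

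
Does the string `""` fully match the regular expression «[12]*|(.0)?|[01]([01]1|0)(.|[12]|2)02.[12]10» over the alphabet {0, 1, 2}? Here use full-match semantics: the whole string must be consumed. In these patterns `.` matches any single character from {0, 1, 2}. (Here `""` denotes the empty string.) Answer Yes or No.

Yes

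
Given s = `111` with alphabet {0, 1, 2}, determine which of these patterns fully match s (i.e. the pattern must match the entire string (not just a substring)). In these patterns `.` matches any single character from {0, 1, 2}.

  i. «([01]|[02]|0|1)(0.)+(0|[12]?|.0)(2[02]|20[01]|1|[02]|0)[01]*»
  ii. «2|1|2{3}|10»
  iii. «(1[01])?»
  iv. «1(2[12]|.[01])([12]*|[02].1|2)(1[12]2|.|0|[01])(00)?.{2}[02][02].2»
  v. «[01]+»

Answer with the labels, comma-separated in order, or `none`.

i → no match
ii → no match
iii → no match
iv → no match — must end with `2`
v → match

v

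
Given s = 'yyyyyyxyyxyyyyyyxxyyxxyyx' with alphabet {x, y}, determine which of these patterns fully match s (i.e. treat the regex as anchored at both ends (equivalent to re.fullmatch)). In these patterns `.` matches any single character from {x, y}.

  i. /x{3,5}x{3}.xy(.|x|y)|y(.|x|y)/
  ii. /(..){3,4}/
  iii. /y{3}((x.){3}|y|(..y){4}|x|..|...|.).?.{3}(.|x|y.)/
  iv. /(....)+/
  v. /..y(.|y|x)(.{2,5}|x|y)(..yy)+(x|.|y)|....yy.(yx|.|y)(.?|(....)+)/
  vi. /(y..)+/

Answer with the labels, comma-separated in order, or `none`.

i → no match
ii → no match
iii → no match
iv → no match
v → match
vi → no match

v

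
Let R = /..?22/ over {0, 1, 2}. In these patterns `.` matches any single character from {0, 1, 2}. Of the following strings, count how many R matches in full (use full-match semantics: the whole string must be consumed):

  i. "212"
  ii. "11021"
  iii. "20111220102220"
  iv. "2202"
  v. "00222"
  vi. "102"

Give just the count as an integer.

i → no match — must end with "22"
ii → no match — must end with "22"
iii → no match — must end with "22"
iv → no match — must end with "22"
v → no match
vi → no match — must end with "22"
Total matched: 0

0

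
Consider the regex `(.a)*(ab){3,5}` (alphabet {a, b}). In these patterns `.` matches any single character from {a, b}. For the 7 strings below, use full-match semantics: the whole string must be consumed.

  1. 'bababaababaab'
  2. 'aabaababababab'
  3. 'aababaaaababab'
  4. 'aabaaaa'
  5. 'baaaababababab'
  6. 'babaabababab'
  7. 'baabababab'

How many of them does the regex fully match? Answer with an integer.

5

1 → no match
2 → match
3 → match
4 → no match — must end with 'ab'
5 → match
6 → match
7 → match
Total matched: 5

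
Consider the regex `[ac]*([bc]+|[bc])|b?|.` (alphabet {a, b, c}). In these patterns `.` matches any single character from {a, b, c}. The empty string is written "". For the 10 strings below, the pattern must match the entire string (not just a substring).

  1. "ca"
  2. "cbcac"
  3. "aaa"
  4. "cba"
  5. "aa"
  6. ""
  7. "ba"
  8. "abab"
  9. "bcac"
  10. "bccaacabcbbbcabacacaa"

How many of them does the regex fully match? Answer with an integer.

1 → no match
2 → no match
3 → no match
4 → no match
5 → no match
6 → match
7 → no match
8 → no match
9 → no match
10 → no match
Total matched: 1

1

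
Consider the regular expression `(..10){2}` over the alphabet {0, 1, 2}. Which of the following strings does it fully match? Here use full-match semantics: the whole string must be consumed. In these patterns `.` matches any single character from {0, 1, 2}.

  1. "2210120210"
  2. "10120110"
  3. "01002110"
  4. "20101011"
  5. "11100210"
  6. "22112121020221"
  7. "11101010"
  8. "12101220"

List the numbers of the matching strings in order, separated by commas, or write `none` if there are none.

1 → no match
2 → no match
3 → no match
4 → no match — must end with "10"
5 → match
6 → no match — must end with "10"
7 → match
8 → no match — must end with "10"

5, 7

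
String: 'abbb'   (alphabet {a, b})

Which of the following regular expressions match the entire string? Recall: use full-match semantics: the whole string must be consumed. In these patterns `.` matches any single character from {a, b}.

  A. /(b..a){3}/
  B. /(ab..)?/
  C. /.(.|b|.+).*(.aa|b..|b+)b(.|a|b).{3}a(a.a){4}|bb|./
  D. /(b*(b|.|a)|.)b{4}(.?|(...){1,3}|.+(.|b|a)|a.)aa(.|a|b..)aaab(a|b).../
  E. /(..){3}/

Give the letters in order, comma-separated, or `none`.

A → no match — must start with 'b'
B → match
C → no match
D → no match
E → no match

B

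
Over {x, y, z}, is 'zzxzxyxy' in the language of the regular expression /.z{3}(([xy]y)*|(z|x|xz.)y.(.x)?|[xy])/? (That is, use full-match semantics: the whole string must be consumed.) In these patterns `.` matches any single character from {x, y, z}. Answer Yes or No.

No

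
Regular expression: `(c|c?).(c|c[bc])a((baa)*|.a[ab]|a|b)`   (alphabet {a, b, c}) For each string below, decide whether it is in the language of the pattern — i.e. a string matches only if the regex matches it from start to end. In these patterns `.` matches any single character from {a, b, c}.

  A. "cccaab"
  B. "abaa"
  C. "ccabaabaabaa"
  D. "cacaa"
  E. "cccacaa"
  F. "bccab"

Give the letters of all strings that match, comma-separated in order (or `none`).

A. "cccaab" → no match
B. "abaa" → no match
C. "ccabaabaabaa" → match
D. "cacaa" → match
E. "cccacaa" → match
F. "bccab" → match

C, D, E, F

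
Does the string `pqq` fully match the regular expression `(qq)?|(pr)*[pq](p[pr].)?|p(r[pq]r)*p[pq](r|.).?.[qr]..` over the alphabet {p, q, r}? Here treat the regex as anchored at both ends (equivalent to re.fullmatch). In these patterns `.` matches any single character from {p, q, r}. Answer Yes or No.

No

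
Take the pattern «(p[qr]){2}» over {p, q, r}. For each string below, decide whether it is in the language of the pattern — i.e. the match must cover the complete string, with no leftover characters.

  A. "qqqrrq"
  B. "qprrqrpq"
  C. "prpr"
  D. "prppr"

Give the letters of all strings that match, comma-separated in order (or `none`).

A → no match — must start with "p"
B → no match — must start with "p"
C → match
D → no match

C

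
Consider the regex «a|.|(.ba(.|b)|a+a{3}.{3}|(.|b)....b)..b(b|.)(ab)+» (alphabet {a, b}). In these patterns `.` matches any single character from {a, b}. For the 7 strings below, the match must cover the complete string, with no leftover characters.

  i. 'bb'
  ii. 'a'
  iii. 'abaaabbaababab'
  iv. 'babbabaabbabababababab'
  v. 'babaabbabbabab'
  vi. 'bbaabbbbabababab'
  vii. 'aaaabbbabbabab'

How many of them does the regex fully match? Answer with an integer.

i. 'bb' → no match
ii. 'a' → match
iii → match
iv → match
v → match
vi → match
vii → match
Total matched: 6

6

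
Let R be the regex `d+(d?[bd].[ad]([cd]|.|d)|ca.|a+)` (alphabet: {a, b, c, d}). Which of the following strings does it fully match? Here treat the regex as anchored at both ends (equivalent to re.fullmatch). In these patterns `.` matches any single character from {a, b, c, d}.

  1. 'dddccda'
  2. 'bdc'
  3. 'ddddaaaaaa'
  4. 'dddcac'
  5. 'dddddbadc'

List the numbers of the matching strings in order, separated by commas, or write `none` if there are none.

3, 4, 5

1 → no match
2 → no match — must start with 'd'
3 → match
4 → match
5 → match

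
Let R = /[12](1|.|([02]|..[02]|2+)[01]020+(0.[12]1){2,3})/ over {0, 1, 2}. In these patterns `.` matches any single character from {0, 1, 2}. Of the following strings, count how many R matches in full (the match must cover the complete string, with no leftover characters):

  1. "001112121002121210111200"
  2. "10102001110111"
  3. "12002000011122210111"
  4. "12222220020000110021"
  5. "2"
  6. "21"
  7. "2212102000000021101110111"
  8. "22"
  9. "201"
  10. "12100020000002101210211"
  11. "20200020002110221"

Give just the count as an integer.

1 → no match
2 → match
3 → no match
4 → match
5 → no match
6 → match
7 → match
8 → match
9 → no match
10 → match
11 → match
Total matched: 7

7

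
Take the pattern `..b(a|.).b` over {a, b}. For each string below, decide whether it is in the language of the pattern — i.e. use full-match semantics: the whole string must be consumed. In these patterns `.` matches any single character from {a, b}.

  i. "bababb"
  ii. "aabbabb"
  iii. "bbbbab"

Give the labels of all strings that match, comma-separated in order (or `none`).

i → match
ii → no match
iii → match

i, iii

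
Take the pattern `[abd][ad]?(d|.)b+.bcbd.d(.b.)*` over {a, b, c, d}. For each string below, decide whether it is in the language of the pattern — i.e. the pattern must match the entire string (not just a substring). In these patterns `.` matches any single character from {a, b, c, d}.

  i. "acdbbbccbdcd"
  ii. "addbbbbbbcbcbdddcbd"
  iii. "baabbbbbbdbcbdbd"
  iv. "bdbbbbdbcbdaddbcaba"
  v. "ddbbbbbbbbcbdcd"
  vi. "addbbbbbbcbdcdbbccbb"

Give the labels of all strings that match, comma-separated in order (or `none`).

ii, iii, iv, v, vi

i → no match
ii → match
iii → match
iv → match
v → match
vi → match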